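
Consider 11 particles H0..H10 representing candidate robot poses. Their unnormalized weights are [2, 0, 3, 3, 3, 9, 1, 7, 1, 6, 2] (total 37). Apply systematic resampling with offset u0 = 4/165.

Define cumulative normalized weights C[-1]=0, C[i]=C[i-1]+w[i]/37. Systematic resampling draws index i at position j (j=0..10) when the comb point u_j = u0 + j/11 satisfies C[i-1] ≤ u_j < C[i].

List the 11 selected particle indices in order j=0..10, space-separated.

0 2 3 4 5 5 7 7 7 9 9

C = [2/37, 2/37, 5/37, 8/37, 11/37, 20/37, 21/37, 28/37, 29/37, 35/37, 1]
j=0: u_0=4/165 ∈ [0, 2/37) → index 0
j=1: u_1=19/165 ∈ [2/37, 5/37) → index 2
j=2: u_2=34/165 ∈ [5/37, 8/37) → index 3
j=3: u_3=49/165 ∈ [8/37, 11/37) → index 4
j=4: u_4=64/165 ∈ [11/37, 20/37) → index 5
j=5: u_5=79/165 ∈ [11/37, 20/37) → index 5
j=6: u_6=94/165 ∈ [21/37, 28/37) → index 7
j=7: u_7=109/165 ∈ [21/37, 28/37) → index 7
j=8: u_8=124/165 ∈ [21/37, 28/37) → index 7
j=9: u_9=139/165 ∈ [29/37, 35/37) → index 9
j=10: u_10=14/15 ∈ [29/37, 35/37) → index 9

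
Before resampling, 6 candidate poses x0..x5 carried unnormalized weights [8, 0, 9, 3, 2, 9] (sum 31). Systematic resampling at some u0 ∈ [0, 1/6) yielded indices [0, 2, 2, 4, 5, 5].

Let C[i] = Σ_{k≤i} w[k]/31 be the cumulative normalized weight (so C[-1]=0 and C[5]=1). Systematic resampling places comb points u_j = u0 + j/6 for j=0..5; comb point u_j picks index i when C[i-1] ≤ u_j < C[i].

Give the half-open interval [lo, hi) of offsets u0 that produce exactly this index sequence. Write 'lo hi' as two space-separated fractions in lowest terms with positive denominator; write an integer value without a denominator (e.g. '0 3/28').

C = [8/31, 8/31, 17/31, 20/31, 22/31, 1]
j=0 picked index 0: u0 ∈ [0, 8/31)
j=1 picked index 2: u0 ∈ [17/186, 71/186)
j=2 picked index 2: u0 ∈ [-7/93, 20/93)
j=3 picked index 4: u0 ∈ [9/62, 13/62)
j=4 picked index 5: u0 ∈ [4/93, 1/3)
j=5 picked index 5: u0 ∈ [-23/186, 1/6)
intersection: [9/62, 1/6)

9/62 1/6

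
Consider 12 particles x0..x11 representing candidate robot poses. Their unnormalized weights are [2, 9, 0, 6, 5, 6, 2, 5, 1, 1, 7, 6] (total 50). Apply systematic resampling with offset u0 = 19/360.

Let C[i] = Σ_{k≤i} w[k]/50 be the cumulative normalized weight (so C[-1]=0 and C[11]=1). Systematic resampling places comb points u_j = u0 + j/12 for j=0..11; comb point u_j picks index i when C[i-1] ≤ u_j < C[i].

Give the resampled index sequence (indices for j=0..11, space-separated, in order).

C = [1/25, 11/50, 11/50, 17/50, 11/25, 14/25, 3/5, 7/10, 18/25, 37/50, 22/25, 1]
j=0: u_0=19/360 ∈ [1/25, 11/50) → index 1
j=1: u_1=49/360 ∈ [1/25, 11/50) → index 1
j=2: u_2=79/360 ∈ [1/25, 11/50) → index 1
j=3: u_3=109/360 ∈ [11/50, 17/50) → index 3
j=4: u_4=139/360 ∈ [17/50, 11/25) → index 4
j=5: u_5=169/360 ∈ [11/25, 14/25) → index 5
j=6: u_6=199/360 ∈ [11/25, 14/25) → index 5
j=7: u_7=229/360 ∈ [3/5, 7/10) → index 7
j=8: u_8=259/360 ∈ [7/10, 18/25) → index 8
j=9: u_9=289/360 ∈ [37/50, 22/25) → index 10
j=10: u_10=319/360 ∈ [22/25, 1) → index 11
j=11: u_11=349/360 ∈ [22/25, 1) → index 11

1 1 1 3 4 5 5 7 8 10 11 11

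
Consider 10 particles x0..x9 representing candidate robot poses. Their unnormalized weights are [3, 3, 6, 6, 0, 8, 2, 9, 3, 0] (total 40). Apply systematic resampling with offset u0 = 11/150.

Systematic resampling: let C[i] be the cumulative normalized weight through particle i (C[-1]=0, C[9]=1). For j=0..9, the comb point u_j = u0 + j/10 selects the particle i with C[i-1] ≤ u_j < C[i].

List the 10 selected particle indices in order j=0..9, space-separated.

C = [3/40, 3/20, 3/10, 9/20, 9/20, 13/20, 7/10, 37/40, 1, 1]
j=0: u_0=11/150 ∈ [0, 3/40) → index 0
j=1: u_1=13/75 ∈ [3/20, 3/10) → index 2
j=2: u_2=41/150 ∈ [3/20, 3/10) → index 2
j=3: u_3=28/75 ∈ [3/10, 9/20) → index 3
j=4: u_4=71/150 ∈ [9/20, 13/20) → index 5
j=5: u_5=43/75 ∈ [9/20, 13/20) → index 5
j=6: u_6=101/150 ∈ [13/20, 7/10) → index 6
j=7: u_7=58/75 ∈ [7/10, 37/40) → index 7
j=8: u_8=131/150 ∈ [7/10, 37/40) → index 7
j=9: u_9=73/75 ∈ [37/40, 1) → index 8

0 2 2 3 5 5 6 7 7 8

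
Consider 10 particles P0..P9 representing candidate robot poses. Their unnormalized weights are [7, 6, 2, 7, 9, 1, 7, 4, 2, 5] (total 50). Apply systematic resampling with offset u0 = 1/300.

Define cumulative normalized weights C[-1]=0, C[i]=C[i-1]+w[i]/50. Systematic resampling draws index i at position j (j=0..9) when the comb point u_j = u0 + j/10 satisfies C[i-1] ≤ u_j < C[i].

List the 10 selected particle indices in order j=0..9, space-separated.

C = [7/50, 13/50, 3/10, 11/25, 31/50, 16/25, 39/50, 43/50, 9/10, 1]
j=0: u_0=1/300 ∈ [0, 7/50) → index 0
j=1: u_1=31/300 ∈ [0, 7/50) → index 0
j=2: u_2=61/300 ∈ [7/50, 13/50) → index 1
j=3: u_3=91/300 ∈ [3/10, 11/25) → index 3
j=4: u_4=121/300 ∈ [3/10, 11/25) → index 3
j=5: u_5=151/300 ∈ [11/25, 31/50) → index 4
j=6: u_6=181/300 ∈ [11/25, 31/50) → index 4
j=7: u_7=211/300 ∈ [16/25, 39/50) → index 6
j=8: u_8=241/300 ∈ [39/50, 43/50) → index 7
j=9: u_9=271/300 ∈ [9/10, 1) → index 9

0 0 1 3 3 4 4 6 7 9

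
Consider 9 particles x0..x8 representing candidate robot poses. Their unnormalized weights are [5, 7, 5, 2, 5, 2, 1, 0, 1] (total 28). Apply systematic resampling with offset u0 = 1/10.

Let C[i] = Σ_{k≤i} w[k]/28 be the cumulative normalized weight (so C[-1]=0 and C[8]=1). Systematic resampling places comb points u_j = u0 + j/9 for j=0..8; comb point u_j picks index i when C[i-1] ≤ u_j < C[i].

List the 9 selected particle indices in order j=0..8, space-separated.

0 1 1 2 2 3 4 5 8

C = [5/28, 3/7, 17/28, 19/28, 6/7, 13/14, 27/28, 27/28, 1]
j=0: u_0=1/10 ∈ [0, 5/28) → index 0
j=1: u_1=19/90 ∈ [5/28, 3/7) → index 1
j=2: u_2=29/90 ∈ [5/28, 3/7) → index 1
j=3: u_3=13/30 ∈ [3/7, 17/28) → index 2
j=4: u_4=49/90 ∈ [3/7, 17/28) → index 2
j=5: u_5=59/90 ∈ [17/28, 19/28) → index 3
j=6: u_6=23/30 ∈ [19/28, 6/7) → index 4
j=7: u_7=79/90 ∈ [6/7, 13/14) → index 5
j=8: u_8=89/90 ∈ [27/28, 1) → index 8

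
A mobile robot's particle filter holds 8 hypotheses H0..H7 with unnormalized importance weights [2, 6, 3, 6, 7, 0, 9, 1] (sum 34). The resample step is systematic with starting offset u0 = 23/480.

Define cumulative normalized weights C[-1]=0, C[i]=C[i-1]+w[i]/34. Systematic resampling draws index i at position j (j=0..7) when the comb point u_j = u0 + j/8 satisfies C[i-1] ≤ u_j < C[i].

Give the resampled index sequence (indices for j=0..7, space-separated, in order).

C = [1/17, 4/17, 11/34, 1/2, 12/17, 12/17, 33/34, 1]
j=0: u_0=23/480 ∈ [0, 1/17) → index 0
j=1: u_1=83/480 ∈ [1/17, 4/17) → index 1
j=2: u_2=143/480 ∈ [4/17, 11/34) → index 2
j=3: u_3=203/480 ∈ [11/34, 1/2) → index 3
j=4: u_4=263/480 ∈ [1/2, 12/17) → index 4
j=5: u_5=323/480 ∈ [1/2, 12/17) → index 4
j=6: u_6=383/480 ∈ [12/17, 33/34) → index 6
j=7: u_7=443/480 ∈ [12/17, 33/34) → index 6

0 1 2 3 4 4 6 6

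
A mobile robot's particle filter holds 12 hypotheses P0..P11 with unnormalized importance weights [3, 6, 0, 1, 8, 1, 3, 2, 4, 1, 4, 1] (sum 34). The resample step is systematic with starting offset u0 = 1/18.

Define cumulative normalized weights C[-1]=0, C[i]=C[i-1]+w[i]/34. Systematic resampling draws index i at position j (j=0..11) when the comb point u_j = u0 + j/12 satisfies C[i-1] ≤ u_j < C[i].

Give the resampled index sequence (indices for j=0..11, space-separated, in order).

C = [3/34, 9/34, 9/34, 5/17, 9/17, 19/34, 11/17, 12/17, 14/17, 29/34, 33/34, 1]
j=0: u_0=1/18 ∈ [0, 3/34) → index 0
j=1: u_1=5/36 ∈ [3/34, 9/34) → index 1
j=2: u_2=2/9 ∈ [3/34, 9/34) → index 1
j=3: u_3=11/36 ∈ [5/17, 9/17) → index 4
j=4: u_4=7/18 ∈ [5/17, 9/17) → index 4
j=5: u_5=17/36 ∈ [5/17, 9/17) → index 4
j=6: u_6=5/9 ∈ [9/17, 19/34) → index 5
j=7: u_7=23/36 ∈ [19/34, 11/17) → index 6
j=8: u_8=13/18 ∈ [12/17, 14/17) → index 8
j=9: u_9=29/36 ∈ [12/17, 14/17) → index 8
j=10: u_10=8/9 ∈ [29/34, 33/34) → index 10
j=11: u_11=35/36 ∈ [33/34, 1) → index 11

0 1 1 4 4 4 5 6 8 8 10 11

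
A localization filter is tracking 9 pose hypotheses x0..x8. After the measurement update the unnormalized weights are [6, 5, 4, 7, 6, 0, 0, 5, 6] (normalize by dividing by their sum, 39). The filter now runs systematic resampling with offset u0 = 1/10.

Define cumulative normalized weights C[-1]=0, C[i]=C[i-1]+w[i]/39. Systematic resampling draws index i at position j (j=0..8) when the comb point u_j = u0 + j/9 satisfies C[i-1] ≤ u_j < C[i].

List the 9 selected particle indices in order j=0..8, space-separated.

C = [2/13, 11/39, 5/13, 22/39, 28/39, 28/39, 28/39, 11/13, 1]
j=0: u_0=1/10 ∈ [0, 2/13) → index 0
j=1: u_1=19/90 ∈ [2/13, 11/39) → index 1
j=2: u_2=29/90 ∈ [11/39, 5/13) → index 2
j=3: u_3=13/30 ∈ [5/13, 22/39) → index 3
j=4: u_4=49/90 ∈ [5/13, 22/39) → index 3
j=5: u_5=59/90 ∈ [22/39, 28/39) → index 4
j=6: u_6=23/30 ∈ [28/39, 11/13) → index 7
j=7: u_7=79/90 ∈ [11/13, 1) → index 8
j=8: u_8=89/90 ∈ [11/13, 1) → index 8

0 1 2 3 3 4 7 8 8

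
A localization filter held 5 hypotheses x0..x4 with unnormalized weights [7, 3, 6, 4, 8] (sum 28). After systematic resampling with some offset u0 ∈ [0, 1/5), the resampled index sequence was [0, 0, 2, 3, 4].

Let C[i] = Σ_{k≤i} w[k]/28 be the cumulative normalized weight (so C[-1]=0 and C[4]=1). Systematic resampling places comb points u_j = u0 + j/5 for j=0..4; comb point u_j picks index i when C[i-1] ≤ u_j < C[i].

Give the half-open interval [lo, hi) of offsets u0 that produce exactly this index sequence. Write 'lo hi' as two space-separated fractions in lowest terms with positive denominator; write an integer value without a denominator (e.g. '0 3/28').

0 1/20

C = [1/4, 5/14, 4/7, 5/7, 1]
j=0 picked index 0: u0 ∈ [0, 1/4)
j=1 picked index 0: u0 ∈ [-1/5, 1/20)
j=2 picked index 2: u0 ∈ [-3/70, 6/35)
j=3 picked index 3: u0 ∈ [-1/35, 4/35)
j=4 picked index 4: u0 ∈ [-3/35, 1/5)
intersection: [0, 1/20)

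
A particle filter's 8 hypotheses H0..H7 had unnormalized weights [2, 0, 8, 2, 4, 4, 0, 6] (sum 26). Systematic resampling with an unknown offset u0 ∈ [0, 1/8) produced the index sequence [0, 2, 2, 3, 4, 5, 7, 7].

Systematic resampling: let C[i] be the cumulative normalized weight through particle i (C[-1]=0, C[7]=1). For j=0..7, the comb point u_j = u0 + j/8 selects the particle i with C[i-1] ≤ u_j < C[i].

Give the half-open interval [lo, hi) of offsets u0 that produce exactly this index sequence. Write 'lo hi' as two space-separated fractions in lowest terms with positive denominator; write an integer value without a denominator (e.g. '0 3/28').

1/52 1/13

C = [1/13, 1/13, 5/13, 6/13, 8/13, 10/13, 10/13, 1]
j=0 picked index 0: u0 ∈ [0, 1/13)
j=1 picked index 2: u0 ∈ [-5/104, 27/104)
j=2 picked index 2: u0 ∈ [-9/52, 7/52)
j=3 picked index 3: u0 ∈ [1/104, 9/104)
j=4 picked index 4: u0 ∈ [-1/26, 3/26)
j=5 picked index 5: u0 ∈ [-1/104, 15/104)
j=6 picked index 7: u0 ∈ [1/52, 1/4)
j=7 picked index 7: u0 ∈ [-11/104, 1/8)
intersection: [1/52, 1/13)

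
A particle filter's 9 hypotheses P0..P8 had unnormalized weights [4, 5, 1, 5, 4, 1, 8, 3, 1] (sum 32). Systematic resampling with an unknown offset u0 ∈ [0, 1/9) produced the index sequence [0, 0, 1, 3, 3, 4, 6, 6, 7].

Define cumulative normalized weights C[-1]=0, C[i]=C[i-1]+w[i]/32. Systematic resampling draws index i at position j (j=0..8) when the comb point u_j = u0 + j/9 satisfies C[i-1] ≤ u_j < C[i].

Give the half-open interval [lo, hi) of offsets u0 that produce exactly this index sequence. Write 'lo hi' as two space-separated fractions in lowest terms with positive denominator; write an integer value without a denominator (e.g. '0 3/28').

C = [1/8, 9/32, 5/16, 15/32, 19/32, 5/8, 7/8, 31/32, 1]
j=0 picked index 0: u0 ∈ [0, 1/8)
j=1 picked index 0: u0 ∈ [-1/9, 1/72)
j=2 picked index 1: u0 ∈ [-7/72, 17/288)
j=3 picked index 3: u0 ∈ [-1/48, 13/96)
j=4 picked index 3: u0 ∈ [-19/144, 7/288)
j=5 picked index 4: u0 ∈ [-25/288, 11/288)
j=6 picked index 6: u0 ∈ [-1/24, 5/24)
j=7 picked index 6: u0 ∈ [-11/72, 7/72)
j=8 picked index 7: u0 ∈ [-1/72, 23/288)
intersection: [0, 1/72)

0 1/72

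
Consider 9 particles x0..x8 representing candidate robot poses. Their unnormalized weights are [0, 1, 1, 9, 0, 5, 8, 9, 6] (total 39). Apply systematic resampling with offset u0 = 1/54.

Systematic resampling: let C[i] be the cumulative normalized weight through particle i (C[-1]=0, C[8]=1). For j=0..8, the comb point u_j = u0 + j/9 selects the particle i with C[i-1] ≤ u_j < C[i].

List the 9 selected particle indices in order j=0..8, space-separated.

C = [0, 1/39, 2/39, 11/39, 11/39, 16/39, 8/13, 11/13, 1]
j=0: u_0=1/54 ∈ [0, 1/39) → index 1
j=1: u_1=7/54 ∈ [2/39, 11/39) → index 3
j=2: u_2=13/54 ∈ [2/39, 11/39) → index 3
j=3: u_3=19/54 ∈ [11/39, 16/39) → index 5
j=4: u_4=25/54 ∈ [16/39, 8/13) → index 6
j=5: u_5=31/54 ∈ [16/39, 8/13) → index 6
j=6: u_6=37/54 ∈ [8/13, 11/13) → index 7
j=7: u_7=43/54 ∈ [8/13, 11/13) → index 7
j=8: u_8=49/54 ∈ [11/13, 1) → index 8

1 3 3 5 6 6 7 7 8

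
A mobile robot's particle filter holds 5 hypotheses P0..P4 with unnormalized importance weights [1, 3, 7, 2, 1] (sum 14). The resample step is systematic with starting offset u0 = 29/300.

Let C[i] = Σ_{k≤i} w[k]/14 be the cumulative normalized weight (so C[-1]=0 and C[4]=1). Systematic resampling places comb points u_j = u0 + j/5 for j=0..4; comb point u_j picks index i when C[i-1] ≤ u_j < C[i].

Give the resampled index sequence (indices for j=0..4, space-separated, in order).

1 2 2 2 3

C = [1/14, 2/7, 11/14, 13/14, 1]
j=0: u_0=29/300 ∈ [1/14, 2/7) → index 1
j=1: u_1=89/300 ∈ [2/7, 11/14) → index 2
j=2: u_2=149/300 ∈ [2/7, 11/14) → index 2
j=3: u_3=209/300 ∈ [2/7, 11/14) → index 2
j=4: u_4=269/300 ∈ [11/14, 13/14) → index 3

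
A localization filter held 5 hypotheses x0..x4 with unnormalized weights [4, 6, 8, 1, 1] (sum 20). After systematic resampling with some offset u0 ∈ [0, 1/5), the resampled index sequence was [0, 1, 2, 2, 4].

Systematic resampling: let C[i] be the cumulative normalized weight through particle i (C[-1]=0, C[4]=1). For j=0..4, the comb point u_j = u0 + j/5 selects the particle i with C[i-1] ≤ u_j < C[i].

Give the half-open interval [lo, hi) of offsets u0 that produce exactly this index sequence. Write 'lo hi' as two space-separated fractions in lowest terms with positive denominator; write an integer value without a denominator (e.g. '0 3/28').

3/20 1/5

C = [1/5, 1/2, 9/10, 19/20, 1]
j=0 picked index 0: u0 ∈ [0, 1/5)
j=1 picked index 1: u0 ∈ [0, 3/10)
j=2 picked index 2: u0 ∈ [1/10, 1/2)
j=3 picked index 2: u0 ∈ [-1/10, 3/10)
j=4 picked index 4: u0 ∈ [3/20, 1/5)
intersection: [3/20, 1/5)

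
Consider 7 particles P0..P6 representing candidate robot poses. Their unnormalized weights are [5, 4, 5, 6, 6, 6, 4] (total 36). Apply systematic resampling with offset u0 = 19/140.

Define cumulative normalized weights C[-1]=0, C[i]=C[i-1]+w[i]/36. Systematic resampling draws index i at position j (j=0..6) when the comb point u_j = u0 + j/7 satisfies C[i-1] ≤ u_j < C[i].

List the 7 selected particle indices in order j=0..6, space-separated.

0 2 3 4 4 5 6

C = [5/36, 1/4, 7/18, 5/9, 13/18, 8/9, 1]
j=0: u_0=19/140 ∈ [0, 5/36) → index 0
j=1: u_1=39/140 ∈ [1/4, 7/18) → index 2
j=2: u_2=59/140 ∈ [7/18, 5/9) → index 3
j=3: u_3=79/140 ∈ [5/9, 13/18) → index 4
j=4: u_4=99/140 ∈ [5/9, 13/18) → index 4
j=5: u_5=17/20 ∈ [13/18, 8/9) → index 5
j=6: u_6=139/140 ∈ [8/9, 1) → index 6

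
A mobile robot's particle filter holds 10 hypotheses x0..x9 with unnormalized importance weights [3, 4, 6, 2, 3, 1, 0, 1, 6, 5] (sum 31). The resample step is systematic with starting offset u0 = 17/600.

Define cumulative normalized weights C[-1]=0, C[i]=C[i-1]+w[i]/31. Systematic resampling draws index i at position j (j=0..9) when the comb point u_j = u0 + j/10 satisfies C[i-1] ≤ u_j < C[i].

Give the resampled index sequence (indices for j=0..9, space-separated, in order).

0 1 2 2 3 4 7 8 8 9

C = [3/31, 7/31, 13/31, 15/31, 18/31, 19/31, 19/31, 20/31, 26/31, 1]
j=0: u_0=17/600 ∈ [0, 3/31) → index 0
j=1: u_1=77/600 ∈ [3/31, 7/31) → index 1
j=2: u_2=137/600 ∈ [7/31, 13/31) → index 2
j=3: u_3=197/600 ∈ [7/31, 13/31) → index 2
j=4: u_4=257/600 ∈ [13/31, 15/31) → index 3
j=5: u_5=317/600 ∈ [15/31, 18/31) → index 4
j=6: u_6=377/600 ∈ [19/31, 20/31) → index 7
j=7: u_7=437/600 ∈ [20/31, 26/31) → index 8
j=8: u_8=497/600 ∈ [20/31, 26/31) → index 8
j=9: u_9=557/600 ∈ [26/31, 1) → index 9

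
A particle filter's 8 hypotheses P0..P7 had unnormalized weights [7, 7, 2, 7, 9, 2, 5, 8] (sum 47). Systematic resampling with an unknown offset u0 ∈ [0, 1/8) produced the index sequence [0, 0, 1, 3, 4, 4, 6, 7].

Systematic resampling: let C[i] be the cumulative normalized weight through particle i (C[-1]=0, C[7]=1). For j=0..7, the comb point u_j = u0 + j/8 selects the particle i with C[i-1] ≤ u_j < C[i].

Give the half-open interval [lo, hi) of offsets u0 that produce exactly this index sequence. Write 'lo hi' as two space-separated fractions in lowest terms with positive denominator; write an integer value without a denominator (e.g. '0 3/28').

C = [7/47, 14/47, 16/47, 23/47, 32/47, 34/47, 39/47, 1]
j=0 picked index 0: u0 ∈ [0, 7/47)
j=1 picked index 0: u0 ∈ [-1/8, 9/376)
j=2 picked index 1: u0 ∈ [-19/188, 9/188)
j=3 picked index 3: u0 ∈ [-13/376, 43/376)
j=4 picked index 4: u0 ∈ [-1/94, 17/94)
j=5 picked index 4: u0 ∈ [-51/376, 21/376)
j=6 picked index 6: u0 ∈ [-5/188, 15/188)
j=7 picked index 7: u0 ∈ [-17/376, 1/8)
intersection: [0, 9/376)

0 9/376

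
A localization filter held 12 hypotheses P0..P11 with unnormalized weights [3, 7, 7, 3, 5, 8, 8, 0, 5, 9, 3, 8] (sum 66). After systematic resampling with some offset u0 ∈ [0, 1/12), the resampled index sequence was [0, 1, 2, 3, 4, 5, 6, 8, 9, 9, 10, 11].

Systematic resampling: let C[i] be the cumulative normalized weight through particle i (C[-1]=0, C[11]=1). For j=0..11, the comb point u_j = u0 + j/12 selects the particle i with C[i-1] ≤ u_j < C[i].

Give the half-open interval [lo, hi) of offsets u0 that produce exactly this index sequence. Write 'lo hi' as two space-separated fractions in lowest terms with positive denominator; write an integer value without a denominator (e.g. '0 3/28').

5/132 1/22

C = [1/22, 5/33, 17/66, 10/33, 25/66, 1/2, 41/66, 41/66, 23/33, 5/6, 29/33, 1]
j=0 picked index 0: u0 ∈ [0, 1/22)
j=1 picked index 1: u0 ∈ [-5/132, 3/44)
j=2 picked index 2: u0 ∈ [-1/66, 1/11)
j=3 picked index 3: u0 ∈ [1/132, 7/132)
j=4 picked index 4: u0 ∈ [-1/33, 1/22)
j=5 picked index 5: u0 ∈ [-5/132, 1/12)
j=6 picked index 6: u0 ∈ [0, 4/33)
j=7 picked index 8: u0 ∈ [5/132, 5/44)
j=8 picked index 9: u0 ∈ [1/33, 1/6)
j=9 picked index 9: u0 ∈ [-7/132, 1/12)
j=10 picked index 10: u0 ∈ [0, 1/22)
j=11 picked index 11: u0 ∈ [-5/132, 1/12)
intersection: [5/132, 1/22)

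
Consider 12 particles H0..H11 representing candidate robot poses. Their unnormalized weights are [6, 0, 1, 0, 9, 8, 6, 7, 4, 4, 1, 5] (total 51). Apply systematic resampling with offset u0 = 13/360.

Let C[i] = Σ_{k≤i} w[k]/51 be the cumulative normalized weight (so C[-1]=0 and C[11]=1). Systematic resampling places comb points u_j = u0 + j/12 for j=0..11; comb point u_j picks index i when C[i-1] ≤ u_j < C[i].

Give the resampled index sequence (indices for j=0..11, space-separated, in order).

C = [2/17, 2/17, 7/51, 7/51, 16/51, 8/17, 10/17, 37/51, 41/51, 15/17, 46/51, 1]
j=0: u_0=13/360 ∈ [0, 2/17) → index 0
j=1: u_1=43/360 ∈ [2/17, 7/51) → index 2
j=2: u_2=73/360 ∈ [7/51, 16/51) → index 4
j=3: u_3=103/360 ∈ [7/51, 16/51) → index 4
j=4: u_4=133/360 ∈ [16/51, 8/17) → index 5
j=5: u_5=163/360 ∈ [16/51, 8/17) → index 5
j=6: u_6=193/360 ∈ [8/17, 10/17) → index 6
j=7: u_7=223/360 ∈ [10/17, 37/51) → index 7
j=8: u_8=253/360 ∈ [10/17, 37/51) → index 7
j=9: u_9=283/360 ∈ [37/51, 41/51) → index 8
j=10: u_10=313/360 ∈ [41/51, 15/17) → index 9
j=11: u_11=343/360 ∈ [46/51, 1) → index 11

0 2 4 4 5 5 6 7 7 8 9 11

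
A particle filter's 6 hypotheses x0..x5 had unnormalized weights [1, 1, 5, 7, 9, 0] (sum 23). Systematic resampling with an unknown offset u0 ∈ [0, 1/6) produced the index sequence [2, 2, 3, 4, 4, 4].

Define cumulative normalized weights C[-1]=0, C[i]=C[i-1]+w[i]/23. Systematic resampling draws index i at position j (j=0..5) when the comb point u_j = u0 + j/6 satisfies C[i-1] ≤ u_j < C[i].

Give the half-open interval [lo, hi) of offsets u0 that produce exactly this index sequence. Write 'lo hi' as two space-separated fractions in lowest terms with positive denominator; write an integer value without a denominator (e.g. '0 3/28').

5/46 19/138

C = [1/23, 2/23, 7/23, 14/23, 1, 1]
j=0 picked index 2: u0 ∈ [2/23, 7/23)
j=1 picked index 2: u0 ∈ [-11/138, 19/138)
j=2 picked index 3: u0 ∈ [-2/69, 19/69)
j=3 picked index 4: u0 ∈ [5/46, 1/2)
j=4 picked index 4: u0 ∈ [-4/69, 1/3)
j=5 picked index 4: u0 ∈ [-31/138, 1/6)
intersection: [5/46, 19/138)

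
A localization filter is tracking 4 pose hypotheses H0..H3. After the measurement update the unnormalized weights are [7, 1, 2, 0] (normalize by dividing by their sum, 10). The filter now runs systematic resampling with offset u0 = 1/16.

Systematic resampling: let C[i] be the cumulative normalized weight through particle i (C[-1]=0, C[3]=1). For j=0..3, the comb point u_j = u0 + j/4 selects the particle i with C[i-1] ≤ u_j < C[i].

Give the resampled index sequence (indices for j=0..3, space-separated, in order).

0 0 0 2

C = [7/10, 4/5, 1, 1]
j=0: u_0=1/16 ∈ [0, 7/10) → index 0
j=1: u_1=5/16 ∈ [0, 7/10) → index 0
j=2: u_2=9/16 ∈ [0, 7/10) → index 0
j=3: u_3=13/16 ∈ [4/5, 1) → index 2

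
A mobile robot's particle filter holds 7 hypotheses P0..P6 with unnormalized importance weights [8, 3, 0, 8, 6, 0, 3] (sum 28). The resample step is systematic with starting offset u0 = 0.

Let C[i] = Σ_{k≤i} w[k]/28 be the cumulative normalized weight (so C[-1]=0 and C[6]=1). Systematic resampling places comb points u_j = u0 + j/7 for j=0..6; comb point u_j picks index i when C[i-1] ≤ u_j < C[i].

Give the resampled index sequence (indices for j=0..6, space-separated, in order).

0 0 1 3 3 4 4

C = [2/7, 11/28, 11/28, 19/28, 25/28, 25/28, 1]
j=0: u_0=0 ∈ [0, 2/7) → index 0
j=1: u_1=1/7 ∈ [0, 2/7) → index 0
j=2: u_2=2/7 ∈ [2/7, 11/28) → index 1
j=3: u_3=3/7 ∈ [11/28, 19/28) → index 3
j=4: u_4=4/7 ∈ [11/28, 19/28) → index 3
j=5: u_5=5/7 ∈ [19/28, 25/28) → index 4
j=6: u_6=6/7 ∈ [19/28, 25/28) → index 4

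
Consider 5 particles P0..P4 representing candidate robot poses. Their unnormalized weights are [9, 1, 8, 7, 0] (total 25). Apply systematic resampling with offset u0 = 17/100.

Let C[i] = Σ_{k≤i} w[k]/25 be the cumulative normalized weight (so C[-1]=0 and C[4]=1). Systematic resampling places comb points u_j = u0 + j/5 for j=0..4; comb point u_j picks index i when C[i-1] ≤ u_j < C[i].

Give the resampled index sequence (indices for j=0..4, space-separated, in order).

0 1 2 3 3

C = [9/25, 2/5, 18/25, 1, 1]
j=0: u_0=17/100 ∈ [0, 9/25) → index 0
j=1: u_1=37/100 ∈ [9/25, 2/5) → index 1
j=2: u_2=57/100 ∈ [2/5, 18/25) → index 2
j=3: u_3=77/100 ∈ [18/25, 1) → index 3
j=4: u_4=97/100 ∈ [18/25, 1) → index 3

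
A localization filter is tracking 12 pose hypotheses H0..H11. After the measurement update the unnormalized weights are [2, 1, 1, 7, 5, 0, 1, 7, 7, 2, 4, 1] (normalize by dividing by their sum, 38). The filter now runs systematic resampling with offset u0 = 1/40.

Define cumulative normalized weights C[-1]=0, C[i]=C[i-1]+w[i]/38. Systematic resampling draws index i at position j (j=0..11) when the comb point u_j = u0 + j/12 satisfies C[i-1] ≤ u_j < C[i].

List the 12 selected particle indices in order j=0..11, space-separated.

0 3 3 3 4 6 7 7 8 8 9 10

C = [1/19, 3/38, 2/19, 11/38, 8/19, 8/19, 17/38, 12/19, 31/38, 33/38, 37/38, 1]
j=0: u_0=1/40 ∈ [0, 1/19) → index 0
j=1: u_1=13/120 ∈ [2/19, 11/38) → index 3
j=2: u_2=23/120 ∈ [2/19, 11/38) → index 3
j=3: u_3=11/40 ∈ [2/19, 11/38) → index 3
j=4: u_4=43/120 ∈ [11/38, 8/19) → index 4
j=5: u_5=53/120 ∈ [8/19, 17/38) → index 6
j=6: u_6=21/40 ∈ [17/38, 12/19) → index 7
j=7: u_7=73/120 ∈ [17/38, 12/19) → index 7
j=8: u_8=83/120 ∈ [12/19, 31/38) → index 8
j=9: u_9=31/40 ∈ [12/19, 31/38) → index 8
j=10: u_10=103/120 ∈ [31/38, 33/38) → index 9
j=11: u_11=113/120 ∈ [33/38, 37/38) → index 10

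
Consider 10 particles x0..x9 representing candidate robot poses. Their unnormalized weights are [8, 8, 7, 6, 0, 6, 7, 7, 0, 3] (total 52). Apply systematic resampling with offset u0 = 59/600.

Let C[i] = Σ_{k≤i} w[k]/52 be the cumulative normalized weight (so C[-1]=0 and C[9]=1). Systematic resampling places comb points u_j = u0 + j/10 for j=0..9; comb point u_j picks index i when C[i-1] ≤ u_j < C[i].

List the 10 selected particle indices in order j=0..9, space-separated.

0 1 1 2 3 5 6 6 7 9

C = [2/13, 4/13, 23/52, 29/52, 29/52, 35/52, 21/26, 49/52, 49/52, 1]
j=0: u_0=59/600 ∈ [0, 2/13) → index 0
j=1: u_1=119/600 ∈ [2/13, 4/13) → index 1
j=2: u_2=179/600 ∈ [2/13, 4/13) → index 1
j=3: u_3=239/600 ∈ [4/13, 23/52) → index 2
j=4: u_4=299/600 ∈ [23/52, 29/52) → index 3
j=5: u_5=359/600 ∈ [29/52, 35/52) → index 5
j=6: u_6=419/600 ∈ [35/52, 21/26) → index 6
j=7: u_7=479/600 ∈ [35/52, 21/26) → index 6
j=8: u_8=539/600 ∈ [21/26, 49/52) → index 7
j=9: u_9=599/600 ∈ [49/52, 1) → index 9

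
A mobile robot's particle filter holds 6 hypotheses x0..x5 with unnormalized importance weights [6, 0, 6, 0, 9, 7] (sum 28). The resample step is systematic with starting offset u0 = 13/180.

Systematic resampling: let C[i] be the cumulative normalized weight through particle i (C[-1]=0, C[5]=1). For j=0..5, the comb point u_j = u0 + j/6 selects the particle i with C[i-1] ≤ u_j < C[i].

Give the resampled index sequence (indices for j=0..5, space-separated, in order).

C = [3/14, 3/14, 3/7, 3/7, 3/4, 1]
j=0: u_0=13/180 ∈ [0, 3/14) → index 0
j=1: u_1=43/180 ∈ [3/14, 3/7) → index 2
j=2: u_2=73/180 ∈ [3/14, 3/7) → index 2
j=3: u_3=103/180 ∈ [3/7, 3/4) → index 4
j=4: u_4=133/180 ∈ [3/7, 3/4) → index 4
j=5: u_5=163/180 ∈ [3/4, 1) → index 5

0 2 2 4 4 5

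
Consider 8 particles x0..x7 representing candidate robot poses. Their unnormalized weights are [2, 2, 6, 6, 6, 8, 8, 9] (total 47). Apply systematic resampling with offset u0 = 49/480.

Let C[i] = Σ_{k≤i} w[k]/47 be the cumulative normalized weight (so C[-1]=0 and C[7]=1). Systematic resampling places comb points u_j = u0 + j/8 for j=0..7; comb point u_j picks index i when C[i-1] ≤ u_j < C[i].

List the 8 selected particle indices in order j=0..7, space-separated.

2 3 4 5 5 6 7 7

C = [2/47, 4/47, 10/47, 16/47, 22/47, 30/47, 38/47, 1]
j=0: u_0=49/480 ∈ [4/47, 10/47) → index 2
j=1: u_1=109/480 ∈ [10/47, 16/47) → index 3
j=2: u_2=169/480 ∈ [16/47, 22/47) → index 4
j=3: u_3=229/480 ∈ [22/47, 30/47) → index 5
j=4: u_4=289/480 ∈ [22/47, 30/47) → index 5
j=5: u_5=349/480 ∈ [30/47, 38/47) → index 6
j=6: u_6=409/480 ∈ [38/47, 1) → index 7
j=7: u_7=469/480 ∈ [38/47, 1) → index 7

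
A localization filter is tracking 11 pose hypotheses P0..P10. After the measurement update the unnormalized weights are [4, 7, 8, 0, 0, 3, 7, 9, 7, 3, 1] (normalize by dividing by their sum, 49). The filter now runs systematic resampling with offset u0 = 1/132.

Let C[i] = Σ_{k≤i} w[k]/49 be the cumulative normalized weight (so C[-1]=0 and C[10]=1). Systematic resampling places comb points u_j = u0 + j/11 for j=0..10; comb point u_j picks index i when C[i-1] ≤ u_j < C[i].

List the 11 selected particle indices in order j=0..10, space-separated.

0 1 1 2 2 6 6 7 7 8 8

C = [4/49, 11/49, 19/49, 19/49, 19/49, 22/49, 29/49, 38/49, 45/49, 48/49, 1]
j=0: u_0=1/132 ∈ [0, 4/49) → index 0
j=1: u_1=13/132 ∈ [4/49, 11/49) → index 1
j=2: u_2=25/132 ∈ [4/49, 11/49) → index 1
j=3: u_3=37/132 ∈ [11/49, 19/49) → index 2
j=4: u_4=49/132 ∈ [11/49, 19/49) → index 2
j=5: u_5=61/132 ∈ [22/49, 29/49) → index 6
j=6: u_6=73/132 ∈ [22/49, 29/49) → index 6
j=7: u_7=85/132 ∈ [29/49, 38/49) → index 7
j=8: u_8=97/132 ∈ [29/49, 38/49) → index 7
j=9: u_9=109/132 ∈ [38/49, 45/49) → index 8
j=10: u_10=11/12 ∈ [38/49, 45/49) → index 8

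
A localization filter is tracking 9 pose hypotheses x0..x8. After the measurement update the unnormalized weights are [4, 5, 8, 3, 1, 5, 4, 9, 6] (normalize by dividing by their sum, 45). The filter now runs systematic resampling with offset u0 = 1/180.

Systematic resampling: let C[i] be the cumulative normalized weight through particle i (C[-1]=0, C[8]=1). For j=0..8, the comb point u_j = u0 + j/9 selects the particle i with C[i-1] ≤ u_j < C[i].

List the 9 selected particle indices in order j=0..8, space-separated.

C = [4/45, 1/5, 17/45, 4/9, 7/15, 26/45, 2/3, 13/15, 1]
j=0: u_0=1/180 ∈ [0, 4/45) → index 0
j=1: u_1=7/60 ∈ [4/45, 1/5) → index 1
j=2: u_2=41/180 ∈ [1/5, 17/45) → index 2
j=3: u_3=61/180 ∈ [1/5, 17/45) → index 2
j=4: u_4=9/20 ∈ [4/9, 7/15) → index 4
j=5: u_5=101/180 ∈ [7/15, 26/45) → index 5
j=6: u_6=121/180 ∈ [2/3, 13/15) → index 7
j=7: u_7=47/60 ∈ [2/3, 13/15) → index 7
j=8: u_8=161/180 ∈ [13/15, 1) → index 8

0 1 2 2 4 5 7 7 8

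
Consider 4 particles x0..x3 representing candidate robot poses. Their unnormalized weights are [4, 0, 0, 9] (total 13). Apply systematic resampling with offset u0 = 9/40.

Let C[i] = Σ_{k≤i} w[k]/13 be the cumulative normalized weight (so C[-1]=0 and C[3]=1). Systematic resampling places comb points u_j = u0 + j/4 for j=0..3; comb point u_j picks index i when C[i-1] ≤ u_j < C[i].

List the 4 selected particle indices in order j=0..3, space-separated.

0 3 3 3

C = [4/13, 4/13, 4/13, 1]
j=0: u_0=9/40 ∈ [0, 4/13) → index 0
j=1: u_1=19/40 ∈ [4/13, 1) → index 3
j=2: u_2=29/40 ∈ [4/13, 1) → index 3
j=3: u_3=39/40 ∈ [4/13, 1) → index 3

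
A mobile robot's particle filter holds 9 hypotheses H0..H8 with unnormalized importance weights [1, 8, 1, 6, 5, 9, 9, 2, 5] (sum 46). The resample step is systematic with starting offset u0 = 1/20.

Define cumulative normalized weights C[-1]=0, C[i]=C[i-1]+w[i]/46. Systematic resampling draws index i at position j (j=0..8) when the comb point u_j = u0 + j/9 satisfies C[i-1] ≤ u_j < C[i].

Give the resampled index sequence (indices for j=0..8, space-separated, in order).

1 1 3 4 5 5 6 6 8

C = [1/46, 9/46, 5/23, 8/23, 21/46, 15/23, 39/46, 41/46, 1]
j=0: u_0=1/20 ∈ [1/46, 9/46) → index 1
j=1: u_1=29/180 ∈ [1/46, 9/46) → index 1
j=2: u_2=49/180 ∈ [5/23, 8/23) → index 3
j=3: u_3=23/60 ∈ [8/23, 21/46) → index 4
j=4: u_4=89/180 ∈ [21/46, 15/23) → index 5
j=5: u_5=109/180 ∈ [21/46, 15/23) → index 5
j=6: u_6=43/60 ∈ [15/23, 39/46) → index 6
j=7: u_7=149/180 ∈ [15/23, 39/46) → index 6
j=8: u_8=169/180 ∈ [41/46, 1) → index 8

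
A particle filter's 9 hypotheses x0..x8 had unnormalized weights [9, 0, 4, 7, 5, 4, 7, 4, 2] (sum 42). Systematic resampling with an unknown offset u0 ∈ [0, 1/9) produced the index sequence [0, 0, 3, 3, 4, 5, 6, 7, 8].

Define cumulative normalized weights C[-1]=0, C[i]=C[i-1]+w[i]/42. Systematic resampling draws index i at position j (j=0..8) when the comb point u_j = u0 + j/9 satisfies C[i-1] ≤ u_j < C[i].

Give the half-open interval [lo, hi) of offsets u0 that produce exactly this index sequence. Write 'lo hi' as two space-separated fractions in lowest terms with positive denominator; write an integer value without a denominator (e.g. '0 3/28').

11/126 13/126

C = [3/14, 3/14, 13/42, 10/21, 25/42, 29/42, 6/7, 20/21, 1]
j=0 picked index 0: u0 ∈ [0, 3/14)
j=1 picked index 0: u0 ∈ [-1/9, 13/126)
j=2 picked index 3: u0 ∈ [11/126, 16/63)
j=3 picked index 3: u0 ∈ [-1/42, 1/7)
j=4 picked index 4: u0 ∈ [2/63, 19/126)
j=5 picked index 5: u0 ∈ [5/126, 17/126)
j=6 picked index 6: u0 ∈ [1/42, 4/21)
j=7 picked index 7: u0 ∈ [5/63, 11/63)
j=8 picked index 8: u0 ∈ [4/63, 1/9)
intersection: [11/126, 13/126)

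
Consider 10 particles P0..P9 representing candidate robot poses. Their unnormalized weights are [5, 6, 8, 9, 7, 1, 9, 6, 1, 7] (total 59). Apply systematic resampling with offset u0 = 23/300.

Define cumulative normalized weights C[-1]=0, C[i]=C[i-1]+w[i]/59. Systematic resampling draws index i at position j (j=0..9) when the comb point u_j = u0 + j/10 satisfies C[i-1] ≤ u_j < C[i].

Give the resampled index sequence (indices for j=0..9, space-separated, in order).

0 1 2 3 4 4 6 7 8 9

C = [5/59, 11/59, 19/59, 28/59, 35/59, 36/59, 45/59, 51/59, 52/59, 1]
j=0: u_0=23/300 ∈ [0, 5/59) → index 0
j=1: u_1=53/300 ∈ [5/59, 11/59) → index 1
j=2: u_2=83/300 ∈ [11/59, 19/59) → index 2
j=3: u_3=113/300 ∈ [19/59, 28/59) → index 3
j=4: u_4=143/300 ∈ [28/59, 35/59) → index 4
j=5: u_5=173/300 ∈ [28/59, 35/59) → index 4
j=6: u_6=203/300 ∈ [36/59, 45/59) → index 6
j=7: u_7=233/300 ∈ [45/59, 51/59) → index 7
j=8: u_8=263/300 ∈ [51/59, 52/59) → index 8
j=9: u_9=293/300 ∈ [52/59, 1) → index 9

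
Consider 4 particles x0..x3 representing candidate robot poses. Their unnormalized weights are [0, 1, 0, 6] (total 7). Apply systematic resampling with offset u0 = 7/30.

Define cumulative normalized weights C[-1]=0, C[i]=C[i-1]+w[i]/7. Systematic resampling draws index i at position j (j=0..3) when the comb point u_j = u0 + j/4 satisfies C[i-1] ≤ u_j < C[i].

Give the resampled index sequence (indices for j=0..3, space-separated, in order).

3 3 3 3

C = [0, 1/7, 1/7, 1]
j=0: u_0=7/30 ∈ [1/7, 1) → index 3
j=1: u_1=29/60 ∈ [1/7, 1) → index 3
j=2: u_2=11/15 ∈ [1/7, 1) → index 3
j=3: u_3=59/60 ∈ [1/7, 1) → index 3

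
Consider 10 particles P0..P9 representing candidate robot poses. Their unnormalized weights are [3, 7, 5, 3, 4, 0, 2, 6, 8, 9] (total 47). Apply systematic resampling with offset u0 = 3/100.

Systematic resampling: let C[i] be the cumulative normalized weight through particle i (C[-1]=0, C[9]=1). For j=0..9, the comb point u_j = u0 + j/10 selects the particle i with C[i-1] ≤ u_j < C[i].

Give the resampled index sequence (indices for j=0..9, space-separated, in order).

0 1 2 3 4 7 7 8 9 9

C = [3/47, 10/47, 15/47, 18/47, 22/47, 22/47, 24/47, 30/47, 38/47, 1]
j=0: u_0=3/100 ∈ [0, 3/47) → index 0
j=1: u_1=13/100 ∈ [3/47, 10/47) → index 1
j=2: u_2=23/100 ∈ [10/47, 15/47) → index 2
j=3: u_3=33/100 ∈ [15/47, 18/47) → index 3
j=4: u_4=43/100 ∈ [18/47, 22/47) → index 4
j=5: u_5=53/100 ∈ [24/47, 30/47) → index 7
j=6: u_6=63/100 ∈ [24/47, 30/47) → index 7
j=7: u_7=73/100 ∈ [30/47, 38/47) → index 8
j=8: u_8=83/100 ∈ [38/47, 1) → index 9
j=9: u_9=93/100 ∈ [38/47, 1) → index 9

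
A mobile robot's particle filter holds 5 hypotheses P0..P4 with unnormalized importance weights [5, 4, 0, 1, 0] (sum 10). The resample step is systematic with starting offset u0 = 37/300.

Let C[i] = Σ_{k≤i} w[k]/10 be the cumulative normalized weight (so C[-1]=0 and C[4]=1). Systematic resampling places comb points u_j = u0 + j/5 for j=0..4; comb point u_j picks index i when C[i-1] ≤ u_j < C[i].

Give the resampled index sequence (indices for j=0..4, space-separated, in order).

0 0 1 1 3

C = [1/2, 9/10, 9/10, 1, 1]
j=0: u_0=37/300 ∈ [0, 1/2) → index 0
j=1: u_1=97/300 ∈ [0, 1/2) → index 0
j=2: u_2=157/300 ∈ [1/2, 9/10) → index 1
j=3: u_3=217/300 ∈ [1/2, 9/10) → index 1
j=4: u_4=277/300 ∈ [9/10, 1) → index 3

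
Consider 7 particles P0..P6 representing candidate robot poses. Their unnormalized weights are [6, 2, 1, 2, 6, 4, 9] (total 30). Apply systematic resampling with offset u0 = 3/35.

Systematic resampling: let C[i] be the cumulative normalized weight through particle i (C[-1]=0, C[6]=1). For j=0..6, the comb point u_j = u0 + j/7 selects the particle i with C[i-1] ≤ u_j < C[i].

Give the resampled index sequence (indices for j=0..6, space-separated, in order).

C = [1/5, 4/15, 3/10, 11/30, 17/30, 7/10, 1]
j=0: u_0=3/35 ∈ [0, 1/5) → index 0
j=1: u_1=8/35 ∈ [1/5, 4/15) → index 1
j=2: u_2=13/35 ∈ [11/30, 17/30) → index 4
j=3: u_3=18/35 ∈ [11/30, 17/30) → index 4
j=4: u_4=23/35 ∈ [17/30, 7/10) → index 5
j=5: u_5=4/5 ∈ [7/10, 1) → index 6
j=6: u_6=33/35 ∈ [7/10, 1) → index 6

0 1 4 4 5 6 6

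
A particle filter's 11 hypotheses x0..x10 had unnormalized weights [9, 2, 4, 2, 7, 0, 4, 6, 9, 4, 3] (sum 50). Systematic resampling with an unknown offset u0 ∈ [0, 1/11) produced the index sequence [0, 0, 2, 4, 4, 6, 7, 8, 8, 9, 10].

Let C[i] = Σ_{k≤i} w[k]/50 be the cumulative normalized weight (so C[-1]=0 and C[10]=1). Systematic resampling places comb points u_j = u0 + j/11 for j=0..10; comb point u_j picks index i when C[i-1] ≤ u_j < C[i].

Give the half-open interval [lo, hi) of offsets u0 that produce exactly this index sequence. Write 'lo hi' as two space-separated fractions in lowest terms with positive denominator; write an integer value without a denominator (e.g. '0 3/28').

C = [9/50, 11/50, 3/10, 17/50, 12/25, 12/25, 14/25, 17/25, 43/50, 47/50, 1]
j=0 picked index 0: u0 ∈ [0, 9/50)
j=1 picked index 0: u0 ∈ [-1/11, 49/550)
j=2 picked index 2: u0 ∈ [21/550, 13/110)
j=3 picked index 4: u0 ∈ [37/550, 57/275)
j=4 picked index 4: u0 ∈ [-13/550, 32/275)
j=5 picked index 6: u0 ∈ [7/275, 29/275)
j=6 picked index 7: u0 ∈ [4/275, 37/275)
j=7 picked index 8: u0 ∈ [12/275, 123/550)
j=8 picked index 8: u0 ∈ [-13/275, 73/550)
j=9 picked index 9: u0 ∈ [23/550, 67/550)
j=10 picked index 10: u0 ∈ [17/550, 1/11)
intersection: [37/550, 49/550)

37/550 49/550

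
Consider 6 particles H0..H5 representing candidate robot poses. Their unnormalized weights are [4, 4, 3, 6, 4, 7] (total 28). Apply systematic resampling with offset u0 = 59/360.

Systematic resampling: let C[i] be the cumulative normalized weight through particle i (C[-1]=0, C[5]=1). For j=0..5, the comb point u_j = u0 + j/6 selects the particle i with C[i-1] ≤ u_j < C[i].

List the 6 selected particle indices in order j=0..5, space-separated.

C = [1/7, 2/7, 11/28, 17/28, 3/4, 1]
j=0: u_0=59/360 ∈ [1/7, 2/7) → index 1
j=1: u_1=119/360 ∈ [2/7, 11/28) → index 2
j=2: u_2=179/360 ∈ [11/28, 17/28) → index 3
j=3: u_3=239/360 ∈ [17/28, 3/4) → index 4
j=4: u_4=299/360 ∈ [3/4, 1) → index 5
j=5: u_5=359/360 ∈ [3/4, 1) → index 5

1 2 3 4 5 5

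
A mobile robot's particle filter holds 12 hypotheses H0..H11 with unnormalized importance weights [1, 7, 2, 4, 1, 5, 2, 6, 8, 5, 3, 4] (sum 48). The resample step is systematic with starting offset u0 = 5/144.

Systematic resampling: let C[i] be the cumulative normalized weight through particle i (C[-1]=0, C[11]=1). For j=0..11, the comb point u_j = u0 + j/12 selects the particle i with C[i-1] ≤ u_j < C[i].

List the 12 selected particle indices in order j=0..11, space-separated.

1 1 2 3 5 6 7 8 8 9 10 11

C = [1/48, 1/6, 5/24, 7/24, 5/16, 5/12, 11/24, 7/12, 3/4, 41/48, 11/12, 1]
j=0: u_0=5/144 ∈ [1/48, 1/6) → index 1
j=1: u_1=17/144 ∈ [1/48, 1/6) → index 1
j=2: u_2=29/144 ∈ [1/6, 5/24) → index 2
j=3: u_3=41/144 ∈ [5/24, 7/24) → index 3
j=4: u_4=53/144 ∈ [5/16, 5/12) → index 5
j=5: u_5=65/144 ∈ [5/12, 11/24) → index 6
j=6: u_6=77/144 ∈ [11/24, 7/12) → index 7
j=7: u_7=89/144 ∈ [7/12, 3/4) → index 8
j=8: u_8=101/144 ∈ [7/12, 3/4) → index 8
j=9: u_9=113/144 ∈ [3/4, 41/48) → index 9
j=10: u_10=125/144 ∈ [41/48, 11/12) → index 10
j=11: u_11=137/144 ∈ [11/12, 1) → index 11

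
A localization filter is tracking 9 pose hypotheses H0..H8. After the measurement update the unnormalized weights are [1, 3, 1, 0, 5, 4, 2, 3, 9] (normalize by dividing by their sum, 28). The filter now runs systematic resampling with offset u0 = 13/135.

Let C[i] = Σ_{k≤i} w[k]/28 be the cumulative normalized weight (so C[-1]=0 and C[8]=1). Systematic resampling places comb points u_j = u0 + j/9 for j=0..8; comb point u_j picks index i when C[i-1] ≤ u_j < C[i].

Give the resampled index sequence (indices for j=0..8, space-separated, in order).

C = [1/28, 1/7, 5/28, 5/28, 5/14, 1/2, 4/7, 19/28, 1]
j=0: u_0=13/135 ∈ [1/28, 1/7) → index 1
j=1: u_1=28/135 ∈ [5/28, 5/14) → index 4
j=2: u_2=43/135 ∈ [5/28, 5/14) → index 4
j=3: u_3=58/135 ∈ [5/14, 1/2) → index 5
j=4: u_4=73/135 ∈ [1/2, 4/7) → index 6
j=5: u_5=88/135 ∈ [4/7, 19/28) → index 7
j=6: u_6=103/135 ∈ [19/28, 1) → index 8
j=7: u_7=118/135 ∈ [19/28, 1) → index 8
j=8: u_8=133/135 ∈ [19/28, 1) → index 8

1 4 4 5 6 7 8 8 8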